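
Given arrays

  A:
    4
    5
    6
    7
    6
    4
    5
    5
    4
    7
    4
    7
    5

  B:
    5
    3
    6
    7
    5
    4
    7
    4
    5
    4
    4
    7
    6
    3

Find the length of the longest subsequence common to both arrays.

Match 5 at A[2]=B[1]; then 6 at A[3]=B[3]; then 7 at A[4]=B[7]; then 4 at A[6]=B[8]; then 5 at A[8]=B[9]; then 4 at A[9]=B[10]; then 4 at A[11]=B[11]; then 7 at A[12]=B[12] — 8 values in the same relative order in both, and the DP table's final entry dp[13][14] is also 8, so no common subsequence is longer.

8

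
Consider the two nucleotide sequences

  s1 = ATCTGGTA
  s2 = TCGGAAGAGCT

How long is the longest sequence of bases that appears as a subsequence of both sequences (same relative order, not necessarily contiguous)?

One common subsequence of length 5: T at s1[2]=s2[1], then C at s1[3]=s2[2], then G at s1[5]=s2[7], then G at s1[6]=s2[9], then T at s1[7]=s2[11]. Since dp[8][11] = 5, nothing longer is possible.

5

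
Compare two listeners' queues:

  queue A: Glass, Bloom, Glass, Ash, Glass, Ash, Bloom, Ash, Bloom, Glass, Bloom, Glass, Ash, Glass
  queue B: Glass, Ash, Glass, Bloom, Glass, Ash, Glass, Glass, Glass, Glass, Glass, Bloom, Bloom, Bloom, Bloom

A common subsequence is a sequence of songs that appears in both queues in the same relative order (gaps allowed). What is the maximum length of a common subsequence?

8

Pick Glass at queue A[1]=queue B[3], Bloom at queue A[2]=queue B[4], Glass at queue A[3]=queue B[5], Ash at queue A[4]=queue B[6], Glass at queue A[5]=queue B[11], Bloom at queue A[7]=queue B[13], Bloom at queue A[9]=queue B[14], Bloom at queue A[11]=queue B[15]; all 8 songs appear in both, in order. dp[14][15] = 8 confirms this is the maximum.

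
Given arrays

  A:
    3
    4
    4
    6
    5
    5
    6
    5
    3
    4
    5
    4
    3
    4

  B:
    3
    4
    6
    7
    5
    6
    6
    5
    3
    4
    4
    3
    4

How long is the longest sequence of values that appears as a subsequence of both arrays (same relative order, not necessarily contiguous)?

One common subsequence of length 11: 3 at A[1]=B[1] → 4 at A[3]=B[2] → 6 at A[4]=B[3] → 5 at A[5]=B[5] → 6 at A[7]=B[7] → 5 at A[8]=B[8] → 3 at A[9]=B[9] → 4 at A[10]=B[10] → 4 at A[12]=B[11] → 3 at A[13]=B[12] → 4 at A[14]=B[13]. The LCS DP gives dp[14][13] = 11, so this is optimal.

11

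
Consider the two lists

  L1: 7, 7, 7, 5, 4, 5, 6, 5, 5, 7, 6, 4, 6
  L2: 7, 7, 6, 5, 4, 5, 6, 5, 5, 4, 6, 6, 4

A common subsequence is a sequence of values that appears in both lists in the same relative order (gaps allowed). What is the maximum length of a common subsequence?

Pick 7 at L1[1]=L2[1], then 7 at L1[2]=L2[2], then 5 at L1[4]=L2[4], then 4 at L1[5]=L2[5], then 5 at L1[6]=L2[6], then 6 at L1[7]=L2[7], then 5 at L1[8]=L2[8], then 5 at L1[9]=L2[9], then 6 at L1[11]=L2[12], then 4 at L1[12]=L2[13]; all 10 values appear in both, in order. Since dp[13][13] = 10, nothing longer is possible.

10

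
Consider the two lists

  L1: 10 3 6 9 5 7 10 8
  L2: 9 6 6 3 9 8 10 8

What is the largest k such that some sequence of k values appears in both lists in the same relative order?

Let dp[i][j] be the LCS length of the first i values of L1 and the first j values of L2. dp[i][j] = dp[i-1][j-1]+1 when the i-th and j-th values match, else max(dp[i-1][j], dp[i][j-1]).
    ·  9  6  6  3  9  8 10  8
 ·  0  0  0  0  0  0  0  0  0
10  0  0  0  0  0  0  0  1  1
 3  0  0  0  0  1  1  1  1  1
 6  0  0  1  1  1  1  1  1  1
 9  0  1  1  1  1  2  2  2  2
 5  0  1  1  1  1  2  2  2  2
 7  0  1  1  1  1  2  2  2  2
10  0  1  1  1  1  2  2  3  3
 8  0  1  1  1  1  2  3  3  4
dp[8][8] = 4. One LCS (by backtracking along matches): 3, 9, 10, 8.

4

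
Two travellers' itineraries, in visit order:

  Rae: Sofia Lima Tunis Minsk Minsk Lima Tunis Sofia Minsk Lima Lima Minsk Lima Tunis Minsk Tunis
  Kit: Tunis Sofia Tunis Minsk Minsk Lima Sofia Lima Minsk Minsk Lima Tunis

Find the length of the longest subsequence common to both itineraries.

10

One common subsequence of length 10: Sofia [1,2], Tunis [3,3], Minsk [4,4], Minsk [5,5], Lima [6,6], Sofia [8,7], Minsk [9,9], Minsk [12,10], Lima [13,11], Tunis [16,12]. The LCS DP gives dp[16][12] = 10, so this is optimal.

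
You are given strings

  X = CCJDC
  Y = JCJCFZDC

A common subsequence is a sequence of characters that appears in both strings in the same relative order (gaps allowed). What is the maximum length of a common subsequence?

4

Let dp[i][j] be the LCS length of the first i characters of X and the first j characters of Y. dp[i][j] = dp[i-1][j-1]+1 when the i-th and j-th characters match, else max(dp[i-1][j], dp[i][j-1]).
    ·  J  C  J  C  F  Z  D  C
 ·  0  0  0  0  0  0  0  0  0
 C  0  0  1  1  1  1  1  1  1
 C  0  0  1  1  2  2  2  2  2
 J  0  1  1  2  2  2  2  2  2
 D  0  1  1  2  2  2  2  3  3
 C  0  1  2  2  3  3  3  3  4
dp[5][8] = 4. One LCS (by backtracking along matches): CCDC.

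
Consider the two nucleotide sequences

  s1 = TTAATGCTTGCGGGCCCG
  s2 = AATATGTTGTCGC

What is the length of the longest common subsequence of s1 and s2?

10

One common subsequence of length 10: T (s1 #2, s2 #3) → A (s1 #4, s2 #4) → T (s1 #5, s2 #5) → G (s1 #6, s2 #6) → T (s1 #8, s2 #7) → T (s1 #9, s2 #8) → G (s1 #10, s2 #9) → C (s1 #11, s2 #11) → G (s1 #14, s2 #12) → C (s1 #17, s2 #13). dp[18][13] = 10 confirms this is the maximum.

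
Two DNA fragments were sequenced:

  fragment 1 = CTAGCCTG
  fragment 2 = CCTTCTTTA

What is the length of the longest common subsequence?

One common subsequence of length 4: C at fragment 1[1]=fragment 2[2], T at fragment 1[2]=fragment 2[4], C at fragment 1[5]=fragment 2[5], T at fragment 1[7]=fragment 2[8]. Since dp[8][9] = 4, nothing longer is possible.

4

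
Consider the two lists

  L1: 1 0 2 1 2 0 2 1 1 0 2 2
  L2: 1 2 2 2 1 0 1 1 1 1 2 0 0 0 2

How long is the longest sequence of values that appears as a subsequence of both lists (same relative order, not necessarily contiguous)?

8

Pick 1 (L1 #1, L2 #1), then 2 (L1 #3, L2 #4), then 1 (L1 #4, L2 #5), then 0 (L1 #6, L2 #6), then 1 (L1 #8, L2 #9), then 1 (L1 #9, L2 #10), then 0 (L1 #10, L2 #14), then 2 (L1 #12, L2 #15); all 8 values appear in both, in order. The LCS DP gives dp[12][15] = 8, so this is optimal.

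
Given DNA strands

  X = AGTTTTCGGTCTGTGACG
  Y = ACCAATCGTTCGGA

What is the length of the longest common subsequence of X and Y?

Pick A [1,5]; then T [6,6]; then C [7,7]; then G [8,8]; then T [10,10]; then C [11,11]; then G [13,12]; then G [15,13]; then A [16,14]; all 9 bases appear in both, in order, and the DP table's final entry dp[18][14] is also 9, so no common subsequence is longer.

9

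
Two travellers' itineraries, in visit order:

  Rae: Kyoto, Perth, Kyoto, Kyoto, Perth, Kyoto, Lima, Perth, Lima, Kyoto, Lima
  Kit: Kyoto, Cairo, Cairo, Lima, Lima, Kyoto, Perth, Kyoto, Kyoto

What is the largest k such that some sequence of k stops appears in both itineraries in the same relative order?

5

Taking Kyoto [1,1] → Kyoto [4,6] → Perth [5,7] → Kyoto [6,8] → Kyoto [10,9] gives a common subsequence of length 5. Since dp[11][9] = 5, nothing longer is possible.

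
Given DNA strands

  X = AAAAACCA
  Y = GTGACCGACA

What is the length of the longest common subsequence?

4

Pick A (X #1, Y #4); then A (X #5, Y #8); then C (X #7, Y #9); then A (X #8, Y #10); all 4 bases appear in both, in order. Since dp[8][10] = 4, nothing longer is possible.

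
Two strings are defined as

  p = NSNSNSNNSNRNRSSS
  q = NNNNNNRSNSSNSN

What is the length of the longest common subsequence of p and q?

Pick N at p[1]=q[1], N at p[3]=q[2], N at p[5]=q[3], N at p[7]=q[4], N at p[8]=q[5], N at p[10]=q[6], R at p[11]=q[7], N at p[12]=q[9], S at p[14]=q[10], S at p[15]=q[11], S at p[16]=q[13]; all 11 characters appear in both, in order. dp[16][14] = 11 confirms this is the maximum.

11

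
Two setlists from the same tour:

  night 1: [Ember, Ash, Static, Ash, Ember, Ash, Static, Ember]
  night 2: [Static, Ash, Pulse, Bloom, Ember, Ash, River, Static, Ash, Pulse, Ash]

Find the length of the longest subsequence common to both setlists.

Taking Ember (night 1 #1, night 2 #5); then Ash (night 1 #2, night 2 #6); then Static (night 1 #3, night 2 #8); then Ash (night 1 #4, night 2 #9); then Ash (night 1 #6, night 2 #11) gives a common subsequence of length 5, and the DP table's final entry dp[8][11] is also 5, so no common subsequence is longer.

5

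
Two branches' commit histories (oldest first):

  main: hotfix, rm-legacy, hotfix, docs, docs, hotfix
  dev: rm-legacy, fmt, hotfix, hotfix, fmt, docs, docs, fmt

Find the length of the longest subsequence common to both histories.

4

Pick hotfix [1,3]; then hotfix [3,4]; then docs [4,6]; then docs [5,7]; all 4 commits appear in both, in order. The LCS DP gives dp[6][8] = 4, so this is optimal.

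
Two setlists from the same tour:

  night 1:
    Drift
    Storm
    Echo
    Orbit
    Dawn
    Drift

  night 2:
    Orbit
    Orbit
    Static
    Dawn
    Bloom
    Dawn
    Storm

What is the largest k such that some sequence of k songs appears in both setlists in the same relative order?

2

One common subsequence of length 2: Orbit [4,2], Dawn [5,6]. dp[6][7] = 2 confirms this is the maximum.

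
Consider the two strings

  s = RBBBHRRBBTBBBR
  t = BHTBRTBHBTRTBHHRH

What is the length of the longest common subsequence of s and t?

Pick B [2,1], B [3,4], B [4,7], H [5,8], R [7,11], T [10,12], B [11,13], R [14,16]; all 8 characters appear in both, in order. Since dp[14][17] = 8, nothing longer is possible.

8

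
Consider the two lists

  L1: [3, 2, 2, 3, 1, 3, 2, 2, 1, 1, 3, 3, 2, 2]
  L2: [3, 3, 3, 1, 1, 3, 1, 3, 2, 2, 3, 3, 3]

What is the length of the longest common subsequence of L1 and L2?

9

Taking 3 at L1[1]=L2[1] → 3 at L1[4]=L2[2] → 3 at L1[6]=L2[3] → 1 at L1[9]=L2[4] → 1 at L1[10]=L2[5] → 3 at L1[11]=L2[6] → 3 at L1[12]=L2[8] → 2 at L1[13]=L2[9] → 2 at L1[14]=L2[10] gives a common subsequence of length 9. The LCS DP gives dp[14][13] = 9, so this is optimal.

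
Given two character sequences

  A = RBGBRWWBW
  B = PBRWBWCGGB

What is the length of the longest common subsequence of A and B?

5

Match B at A[4]=B[2], R at A[5]=B[3], W at A[6]=B[4], W at A[7]=B[6], B at A[8]=B[10] — 5 characters in the same relative order in both. dp[9][10] = 5 confirms this is the maximum.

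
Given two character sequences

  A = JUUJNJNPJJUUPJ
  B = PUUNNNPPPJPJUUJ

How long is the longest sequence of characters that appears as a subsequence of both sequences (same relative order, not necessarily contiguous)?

Match U at A[2]=B[2] → U at A[3]=B[3] → N at A[5]=B[5] → N at A[7]=B[6] → P at A[8]=B[9] → J at A[9]=B[10] → J at A[10]=B[12] → U at A[11]=B[13] → U at A[12]=B[14] → J at A[14]=B[15] — 10 characters in the same relative order in both. The LCS DP gives dp[14][15] = 10, so this is optimal.

10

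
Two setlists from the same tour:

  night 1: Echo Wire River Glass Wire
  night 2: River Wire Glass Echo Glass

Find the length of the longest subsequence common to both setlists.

2

One common subsequence of length 2: Echo at night 1[1]=night 2[4], Glass at night 1[4]=night 2[5]. The LCS DP gives dp[5][5] = 2, so this is optimal.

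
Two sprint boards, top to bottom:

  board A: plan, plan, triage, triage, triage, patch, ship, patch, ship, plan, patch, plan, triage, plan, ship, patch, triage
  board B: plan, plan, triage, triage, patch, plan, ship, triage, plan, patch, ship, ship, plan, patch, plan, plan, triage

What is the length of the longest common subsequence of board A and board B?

13

Taking plan at board A[1]=board B[1] → plan at board A[2]=board B[2] → triage at board A[3]=board B[3] → triage at board A[4]=board B[4] → triage at board A[5]=board B[8] → patch at board A[6]=board B[10] → ship at board A[7]=board B[11] → ship at board A[9]=board B[12] → plan at board A[10]=board B[13] → patch at board A[11]=board B[14] → plan at board A[12]=board B[15] → plan at board A[14]=board B[16] → triage at board A[17]=board B[17] gives a common subsequence of length 13, and the DP table's final entry dp[17][17] is also 13, so no common subsequence is longer.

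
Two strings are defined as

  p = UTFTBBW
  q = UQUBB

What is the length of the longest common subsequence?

Let dp[i][j] be the LCS length of the first i characters of p and the first j characters of q. dp[i][j] = dp[i-1][j-1]+1 when the i-th and j-th characters match, else max(dp[i-1][j], dp[i][j-1]).
    ·  U  Q  U  B  B
 ·  0  0  0  0  0  0
 U  0  1  1  1  1  1
 T  0  1  1  1  1  1
 F  0  1  1  1  1  1
 T  0  1  1  1  1  1
 B  0  1  1  1  2  2
 B  0  1  1  1  2  3
 W  0  1  1  1  2  3
dp[7][5] = 3. One LCS (by backtracking along matches): UBB.

3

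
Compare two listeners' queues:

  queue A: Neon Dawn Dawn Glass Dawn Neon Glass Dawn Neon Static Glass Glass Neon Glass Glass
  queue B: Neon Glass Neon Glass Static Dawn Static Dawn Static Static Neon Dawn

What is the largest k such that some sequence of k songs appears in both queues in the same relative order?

7

One common subsequence of length 7: Neon (queue A #1, queue B #1), Glass (queue A #4, queue B #2), Neon (queue A #6, queue B #3), Glass (queue A #7, queue B #4), Dawn (queue A #8, queue B #8), Static (queue A #10, queue B #10), Neon (queue A #13, queue B #11). Since dp[15][12] = 7, nothing longer is possible.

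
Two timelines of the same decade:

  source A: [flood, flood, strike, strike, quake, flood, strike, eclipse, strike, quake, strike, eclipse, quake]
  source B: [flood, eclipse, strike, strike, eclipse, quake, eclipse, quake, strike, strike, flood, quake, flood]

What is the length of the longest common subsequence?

8

One common subsequence of length 8: flood at source A[1]=source B[1] → strike at source A[3]=source B[3] → strike at source A[4]=source B[4] → quake at source A[5]=source B[6] → eclipse at source A[8]=source B[7] → strike at source A[9]=source B[9] → strike at source A[11]=source B[10] → quake at source A[13]=source B[12], and the DP table's final entry dp[13][13] is also 8, so no common subsequence is longer.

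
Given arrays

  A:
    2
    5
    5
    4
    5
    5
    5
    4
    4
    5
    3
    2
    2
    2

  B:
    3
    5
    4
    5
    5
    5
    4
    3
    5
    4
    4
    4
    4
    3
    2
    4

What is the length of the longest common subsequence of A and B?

Pick 5 [2,2], then 5 [3,4], then 5 [5,5], then 5 [6,6], then 5 [7,9], then 4 [8,12], then 4 [9,13], then 3 [11,14], then 2 [12,15]; all 9 values appear in both, in order. Since dp[14][16] = 9, nothing longer is possible.

9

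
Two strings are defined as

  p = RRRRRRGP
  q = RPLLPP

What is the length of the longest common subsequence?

One common subsequence of length 2: R (p #1, q #1); then P (p #8, q #6). Since dp[8][6] = 2, nothing longer is possible.

2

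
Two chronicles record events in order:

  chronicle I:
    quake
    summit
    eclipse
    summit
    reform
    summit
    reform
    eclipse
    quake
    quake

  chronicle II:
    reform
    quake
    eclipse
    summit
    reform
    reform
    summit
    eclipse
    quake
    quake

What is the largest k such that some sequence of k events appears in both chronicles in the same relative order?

8

One common subsequence of length 8: quake at chronicle I[1]=chronicle II[2], then eclipse at chronicle I[3]=chronicle II[3], then summit at chronicle I[4]=chronicle II[4], then reform at chronicle I[5]=chronicle II[6], then summit at chronicle I[6]=chronicle II[7], then eclipse at chronicle I[8]=chronicle II[8], then quake at chronicle I[9]=chronicle II[9], then quake at chronicle I[10]=chronicle II[10]. Since dp[10][10] = 8, nothing longer is possible.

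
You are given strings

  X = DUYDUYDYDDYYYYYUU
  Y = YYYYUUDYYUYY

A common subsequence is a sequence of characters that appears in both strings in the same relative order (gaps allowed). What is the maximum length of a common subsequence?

Match Y at X[3]=Y[2], then Y at X[6]=Y[3], then Y at X[8]=Y[4], then D at X[10]=Y[7], then Y at X[11]=Y[8], then Y at X[12]=Y[9], then Y at X[14]=Y[11], then Y at X[15]=Y[12] — 8 characters in the same relative order in both. Since dp[17][12] = 8, nothing longer is possible.

8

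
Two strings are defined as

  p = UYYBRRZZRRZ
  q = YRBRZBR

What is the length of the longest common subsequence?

5

Match Y [2,1], then B [4,3], then R [6,4], then Z [7,5], then R [10,7] — 5 characters in the same relative order in both. The LCS DP gives dp[11][7] = 5, so this is optimal.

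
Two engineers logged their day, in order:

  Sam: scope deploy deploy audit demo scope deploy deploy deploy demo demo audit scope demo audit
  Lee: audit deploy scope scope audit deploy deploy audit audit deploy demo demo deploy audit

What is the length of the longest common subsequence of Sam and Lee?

Match scope (Sam #1, Lee #4) → deploy (Sam #2, Lee #6) → deploy (Sam #3, Lee #7) → audit (Sam #4, Lee #9) → deploy (Sam #9, Lee #10) → demo (Sam #10, Lee #11) → demo (Sam #11, Lee #12) → audit (Sam #15, Lee #14) — 8 tasks in the same relative order in both. dp[15][14] = 8 confirms this is the maximum.

8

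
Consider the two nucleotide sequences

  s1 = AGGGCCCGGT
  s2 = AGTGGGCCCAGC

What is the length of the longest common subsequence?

8

One common subsequence of length 8: A (s1 #1, s2 #1); then G (s1 #2, s2 #4); then G (s1 #3, s2 #5); then G (s1 #4, s2 #6); then C (s1 #5, s2 #7); then C (s1 #6, s2 #8); then C (s1 #7, s2 #9); then G (s1 #8, s2 #11). The LCS DP gives dp[10][12] = 8, so this is optimal.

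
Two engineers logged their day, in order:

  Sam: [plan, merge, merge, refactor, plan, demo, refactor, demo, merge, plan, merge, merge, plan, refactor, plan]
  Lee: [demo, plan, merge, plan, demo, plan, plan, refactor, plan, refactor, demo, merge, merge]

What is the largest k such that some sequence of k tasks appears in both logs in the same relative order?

One common subsequence of length 8: plan [1,2] → merge [2,3] → refactor [4,8] → plan [5,9] → refactor [7,10] → demo [8,11] → merge [11,12] → merge [12,13]. The LCS DP gives dp[15][13] = 8, so this is optimal.

8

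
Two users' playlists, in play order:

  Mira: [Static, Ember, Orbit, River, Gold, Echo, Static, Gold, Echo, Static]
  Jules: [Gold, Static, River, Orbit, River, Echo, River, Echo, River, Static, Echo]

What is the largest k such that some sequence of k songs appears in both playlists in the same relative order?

6

One common subsequence of length 6: Static at Mira[1]=Jules[2] → Orbit at Mira[3]=Jules[4] → River at Mira[4]=Jules[7] → Echo at Mira[6]=Jules[8] → Static at Mira[7]=Jules[10] → Echo at Mira[9]=Jules[11]. The LCS DP gives dp[10][11] = 6, so this is optimal.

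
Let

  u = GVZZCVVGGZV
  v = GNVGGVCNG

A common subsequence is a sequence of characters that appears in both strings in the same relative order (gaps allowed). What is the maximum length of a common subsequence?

Taking G at u[1]=v[1], V at u[7]=v[3], G at u[8]=v[4], G at u[9]=v[5], V at u[11]=v[6] gives a common subsequence of length 5. The LCS DP gives dp[11][9] = 5, so this is optimal.

5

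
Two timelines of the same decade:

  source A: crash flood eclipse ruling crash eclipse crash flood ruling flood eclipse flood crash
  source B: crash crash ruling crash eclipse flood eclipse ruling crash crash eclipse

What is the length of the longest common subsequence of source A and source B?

Match crash (source A #1, source B #4) → flood (source A #2, source B #6) → eclipse (source A #3, source B #7) → ruling (source A #4, source B #8) → crash (source A #5, source B #9) → crash (source A #7, source B #10) → eclipse (source A #11, source B #11) — 7 events in the same relative order in both, and the DP table's final entry dp[13][11] is also 7, so no common subsequence is longer.

7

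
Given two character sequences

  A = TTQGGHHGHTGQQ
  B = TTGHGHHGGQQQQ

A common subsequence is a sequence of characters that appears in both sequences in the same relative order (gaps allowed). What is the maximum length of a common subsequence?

10

Pick T [1,1]; then T [2,2]; then G [4,3]; then G [5,5]; then H [6,6]; then H [7,7]; then G [8,8]; then G [11,9]; then Q [12,12]; then Q [13,13]; all 10 characters appear in both, in order. Since dp[13][13] = 10, nothing longer is possible.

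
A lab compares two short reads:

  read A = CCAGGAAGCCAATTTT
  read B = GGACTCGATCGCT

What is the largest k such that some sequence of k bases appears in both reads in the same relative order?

8

Pick G [4,1]; then G [5,2]; then A [7,3]; then C [9,4]; then C [10,6]; then A [12,8]; then T [13,9]; then T [16,13]; all 8 bases appear in both, in order. Since dp[16][13] = 8, nothing longer is possible.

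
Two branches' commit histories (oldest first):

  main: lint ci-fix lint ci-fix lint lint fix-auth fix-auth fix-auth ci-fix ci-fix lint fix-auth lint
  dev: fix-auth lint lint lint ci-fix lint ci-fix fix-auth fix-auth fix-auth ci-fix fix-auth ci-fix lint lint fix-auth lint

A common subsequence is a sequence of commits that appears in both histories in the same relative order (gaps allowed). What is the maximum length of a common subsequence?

Match lint (main #1, dev #4), then ci-fix (main #2, dev #5), then lint (main #3, dev #6), then ci-fix (main #4, dev #7), then fix-auth (main #7, dev #8), then fix-auth (main #8, dev #9), then fix-auth (main #9, dev #10), then ci-fix (main #10, dev #11), then ci-fix (main #11, dev #13), then lint (main #12, dev #15), then fix-auth (main #13, dev #16), then lint (main #14, dev #17) — 12 commits in the same relative order in both, and the DP table's final entry dp[14][17] is also 12, so no common subsequence is longer.

12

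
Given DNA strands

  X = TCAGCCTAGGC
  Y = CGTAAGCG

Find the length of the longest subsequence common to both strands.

Taking C at X[2]=Y[1], G at X[4]=Y[2], T at X[7]=Y[3], A at X[8]=Y[5], G at X[9]=Y[6], G at X[10]=Y[8] gives a common subsequence of length 6. The LCS DP gives dp[11][8] = 6, so this is optimal.

6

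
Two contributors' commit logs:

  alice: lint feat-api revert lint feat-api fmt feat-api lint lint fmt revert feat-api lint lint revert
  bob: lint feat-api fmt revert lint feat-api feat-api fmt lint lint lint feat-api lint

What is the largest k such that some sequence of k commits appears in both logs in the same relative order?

10

Taking lint at alice[1]=bob[1], then feat-api at alice[2]=bob[2], then revert at alice[3]=bob[4], then lint at alice[4]=bob[5], then feat-api at alice[5]=bob[7], then fmt at alice[6]=bob[8], then lint at alice[8]=bob[10], then lint at alice[9]=bob[11], then feat-api at alice[12]=bob[12], then lint at alice[14]=bob[13] gives a common subsequence of length 10, and the DP table's final entry dp[15][13] is also 10, so no common subsequence is longer.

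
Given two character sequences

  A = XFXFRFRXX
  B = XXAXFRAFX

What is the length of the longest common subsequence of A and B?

Let dp[i][j] be the LCS length of the first i characters of A and the first j characters of B. dp[i][j] = dp[i-1][j-1]+1 when the i-th and j-th characters match, else max(dp[i-1][j], dp[i][j-1]).
    ·  X  X  A  X  F  R  A  F  X
 ·  0  0  0  0  0  0  0  0  0  0
 X  0  1  1  1  1  1  1  1  1  1
 F  0  1  1  1  1  2  2  2  2  2
 X  0  1  2  2  2  2  2  2  2  3
 F  0  1  2  2  2  3  3  3  3  3
 R  0  1  2  2  2  3  4  4  4  4
 F  0  1  2  2  2  3  4  4  5  5
 R  0  1  2  2  2  3  4  4  5  5
 X  0  1  2  2  3  3  4  4  5  6
 X  0  1  2  2  3  3  4  4  5  6
dp[9][9] = 6. One LCS (by backtracking along matches): XXFRFX.

6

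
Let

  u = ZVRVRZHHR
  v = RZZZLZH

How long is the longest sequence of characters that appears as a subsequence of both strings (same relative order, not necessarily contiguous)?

One common subsequence of length 3: Z (u #1, v #4), then Z (u #6, v #6), then H (u #8, v #7), and the DP table's final entry dp[9][7] is also 3, so no common subsequence is longer.

3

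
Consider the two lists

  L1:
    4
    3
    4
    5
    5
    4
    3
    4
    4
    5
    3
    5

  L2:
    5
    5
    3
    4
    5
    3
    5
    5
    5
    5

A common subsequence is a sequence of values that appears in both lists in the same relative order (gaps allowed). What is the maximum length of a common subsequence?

7

Match 5 [4,1]; then 5 [5,2]; then 3 [7,3]; then 4 [9,4]; then 5 [10,5]; then 3 [11,6]; then 5 [12,10] — 7 values in the same relative order in both. The LCS DP gives dp[12][10] = 7, so this is optimal.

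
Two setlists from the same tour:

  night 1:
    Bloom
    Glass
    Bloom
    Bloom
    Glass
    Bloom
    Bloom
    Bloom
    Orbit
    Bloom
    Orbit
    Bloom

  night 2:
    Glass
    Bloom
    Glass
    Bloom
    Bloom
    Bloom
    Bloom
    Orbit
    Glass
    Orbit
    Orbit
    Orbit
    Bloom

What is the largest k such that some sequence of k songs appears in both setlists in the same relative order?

9

Pick Bloom at night 1[1]=night 2[2]; then Glass at night 1[2]=night 2[3]; then Bloom at night 1[3]=night 2[4]; then Bloom at night 1[4]=night 2[5]; then Bloom at night 1[6]=night 2[6]; then Bloom at night 1[7]=night 2[7]; then Orbit at night 1[9]=night 2[11]; then Orbit at night 1[11]=night 2[12]; then Bloom at night 1[12]=night 2[13]; all 9 songs appear in both, in order. dp[12][13] = 9 confirms this is the maximum.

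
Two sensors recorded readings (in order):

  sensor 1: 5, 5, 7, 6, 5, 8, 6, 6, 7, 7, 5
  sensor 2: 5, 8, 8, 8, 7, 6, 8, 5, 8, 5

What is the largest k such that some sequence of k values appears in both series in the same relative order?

Let dp[i][j] be the LCS length of the first i values of sensor 1 and the first j values of sensor 2. dp[i][j] = dp[i-1][j-1]+1 when the i-th and j-th values match, else max(dp[i-1][j], dp[i][j-1]).
    ·  5  8  8  8  7  6  8  5  8  5
 ·  0  0  0  0  0  0  0  0  0  0  0
 5  0  1  1  1  1  1  1  1  1  1  1
 5  0  1  1  1  1  1  1  1  2  2  2
 7  0  1  1  1  1  2  2  2  2  2  2
 6  0  1  1  1  1  2  3  3  3  3  3
 5  0  1  1  1  1  2  3  3  4  4  4
 8  0  1  2  2  2  2  3  4  4  5  5
 6  0  1  2  2  2  2  3  4  4  5  5
 6  0  1  2  2  2  2  3  4  4  5  5
 7  0  1  2  2  2  3  3  4  4  5  5
 7  0  1  2  2  2  3  3  4  4  5  5
 5  0  1  2  2  2  3  3  4  5  5  6
dp[11][10] = 6. One LCS (by backtracking along matches): 5, 7, 6, 5, 8, 5.

6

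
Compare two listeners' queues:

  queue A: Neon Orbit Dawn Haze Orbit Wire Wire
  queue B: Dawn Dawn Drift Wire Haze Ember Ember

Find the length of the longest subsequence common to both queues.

2

Taking Dawn [3,2] → Haze [4,5] gives a common subsequence of length 2. Since dp[7][7] = 2, nothing longer is possible.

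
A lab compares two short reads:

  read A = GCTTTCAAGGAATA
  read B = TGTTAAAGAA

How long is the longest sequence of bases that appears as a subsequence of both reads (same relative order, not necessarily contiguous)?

8

Let dp[i][j] be the LCS length of the first i bases of read A and the first j bases of read B. dp[i][j] = dp[i-1][j-1]+1 when the i-th and j-th bases match, else max(dp[i-1][j], dp[i][j-1]).
    ·  T  G  T  T  A  A  A  G  A  A
 ·  0  0  0  0  0  0  0  0  0  0  0
 G  0  0  1  1  1  1  1  1  1  1  1
 C  0  0  1  1  1  1  1  1  1  1  1
 T  0  1  1  2  2  2  2  2  2  2  2
 T  0  1  1  2  3  3  3  3  3  3  3
 T  0  1  1  2  3  3  3  3  3  3  3
 C  0  1  1  2  3  3  3  3  3  3  3
 A  0  1  1  2  3  4  4  4  4  4  4
 A  0  1  1  2  3  4  5  5  5  5  5
 G  0  1  2  2  3  4  5  5  6  6  6
 G  0  1  2  2  3  4  5  5  6  6  6
 A  0  1  2  2  3  4  5  6  6  7  7
 A  0  1  2  2  3  4  5  6  6  7  8
 T  0  1  2  3  3  4  5  6  6  7  8
 A  0  1  2  3  3  4  5  6  6  7  8
dp[14][10] = 8. One LCS (by backtracking along matches): GTTAAGAA.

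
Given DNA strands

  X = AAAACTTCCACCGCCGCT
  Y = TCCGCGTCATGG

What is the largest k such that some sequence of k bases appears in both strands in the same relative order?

One common subsequence of length 8: T (X #7, Y #1); then C (X #11, Y #2); then C (X #12, Y #3); then G (X #13, Y #4); then C (X #15, Y #5); then G (X #16, Y #6); then C (X #17, Y #8); then T (X #18, Y #10). Since dp[18][12] = 8, nothing longer is possible.

8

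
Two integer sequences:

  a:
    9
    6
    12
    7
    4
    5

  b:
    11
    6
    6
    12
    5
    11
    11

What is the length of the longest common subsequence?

3

One common subsequence of length 3: 6 [2,3] → 12 [3,4] → 5 [6,5]. dp[6][7] = 3 confirms this is the maximum.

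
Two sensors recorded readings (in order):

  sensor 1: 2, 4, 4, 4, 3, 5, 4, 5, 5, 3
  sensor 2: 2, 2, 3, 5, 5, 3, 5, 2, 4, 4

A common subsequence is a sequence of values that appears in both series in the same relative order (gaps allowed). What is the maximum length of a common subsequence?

5

Let dp[i][j] be the LCS length of the first i values of sensor 1 and the first j values of sensor 2. dp[i][j] = dp[i-1][j-1]+1 when the i-th and j-th values match, else max(dp[i-1][j], dp[i][j-1]).
    ·  2  2  3  5  5  3  5  2  4  4
 ·  0  0  0  0  0  0  0  0  0  0  0
 2  0  1  1  1  1  1  1  1  1  1  1
 4  0  1  1  1  1  1  1  1  1  2  2
 4  0  1  1  1  1  1  1  1  1  2  3
 4  0  1  1  1  1  1  1  1  1  2  3
 3  0  1  1  2  2  2  2  2  2  2  3
 5  0  1  1  2  3  3  3  3  3  3  3
 4  0  1  1  2  3  3  3  3  3  4  4
 5  0  1  1  2  3  4  4  4  4  4  4
 5  0  1  1  2  3  4  4  5  5  5  5
 3  0  1  1  2  3  4  5  5  5  5  5
dp[10][10] = 5. One LCS (by backtracking along matches): 2, 3, 5, 5, 5.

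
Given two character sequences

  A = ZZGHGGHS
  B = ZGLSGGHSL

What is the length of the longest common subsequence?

6

Let dp[i][j] be the LCS length of the first i characters of A and the first j characters of B. dp[i][j] = dp[i-1][j-1]+1 when the i-th and j-th characters match, else max(dp[i-1][j], dp[i][j-1]).
    ·  Z  G  L  S  G  G  H  S  L
 ·  0  0  0  0  0  0  0  0  0  0
 Z  0  1  1  1  1  1  1  1  1  1
 Z  0  1  1  1  1  1  1  1  1  1
 G  0  1  2  2  2  2  2  2  2  2
 H  0  1  2  2  2  2  2  3  3  3
 G  0  1  2  2  2  3  3  3  3  3
 G  0  1  2  2  2  3  4  4  4  4
 H  0  1  2  2  2  3  4  5  5  5
 S  0  1  2  2  3  3  4  5  6  6
dp[8][9] = 6. One LCS (by backtracking along matches): ZGGGHS.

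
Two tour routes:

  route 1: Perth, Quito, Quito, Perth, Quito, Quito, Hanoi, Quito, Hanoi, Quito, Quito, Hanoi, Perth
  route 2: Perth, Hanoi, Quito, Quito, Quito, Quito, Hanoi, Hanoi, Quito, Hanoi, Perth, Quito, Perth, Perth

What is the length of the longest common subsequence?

Taking Perth at route 1[1]=route 2[1]; then Quito at route 1[2]=route 2[3]; then Quito at route 1[3]=route 2[4]; then Quito at route 1[5]=route 2[5]; then Quito at route 1[6]=route 2[6]; then Hanoi at route 1[7]=route 2[8]; then Quito at route 1[8]=route 2[9]; then Hanoi at route 1[9]=route 2[10]; then Quito at route 1[10]=route 2[12]; then Perth at route 1[13]=route 2[14] gives a common subsequence of length 10. Since dp[13][14] = 10, nothing longer is possible.

10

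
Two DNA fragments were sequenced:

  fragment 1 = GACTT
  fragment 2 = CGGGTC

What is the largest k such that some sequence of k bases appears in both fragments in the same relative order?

2

Match G at fragment 1[1]=fragment 2[4]; then C at fragment 1[3]=fragment 2[6] — 2 bases in the same relative order in both, and the DP table's final entry dp[5][6] is also 2, so no common subsequence is longer.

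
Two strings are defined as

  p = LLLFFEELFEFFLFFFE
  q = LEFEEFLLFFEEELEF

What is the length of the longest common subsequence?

10

Taking L at p[1]=q[1], then L at p[2]=q[7], then L at p[3]=q[8], then F at p[4]=q[9], then F at p[5]=q[10], then E at p[6]=q[12], then E at p[7]=q[13], then L at p[8]=q[14], then E at p[10]=q[15], then F at p[16]=q[16] gives a common subsequence of length 10. Since dp[17][16] = 10, nothing longer is possible.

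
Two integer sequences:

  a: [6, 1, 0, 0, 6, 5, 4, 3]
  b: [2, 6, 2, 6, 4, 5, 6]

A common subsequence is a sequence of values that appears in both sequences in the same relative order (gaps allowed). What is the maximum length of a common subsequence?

3

Let dp[i][j] be the LCS length of the first i values of a and the first j values of b. dp[i][j] = dp[i-1][j-1]+1 when the i-th and j-th values match, else max(dp[i-1][j], dp[i][j-1]).
    ·  2  6  2  6  4  5  6
 ·  0  0  0  0  0  0  0  0
 6  0  0  1  1  1  1  1  1
 1  0  0  1  1  1  1  1  1
 0  0  0  1  1  1  1  1  1
 0  0  0  1  1  1  1  1  1
 6  0  0  1  1  2  2  2  2
 5  0  0  1  1  2  2  3  3
 4  0  0  1  1  2  3  3  3
 3  0  0  1  1  2  3  3  3
dp[8][7] = 3. One LCS (by backtracking along matches): 6, 6, 5.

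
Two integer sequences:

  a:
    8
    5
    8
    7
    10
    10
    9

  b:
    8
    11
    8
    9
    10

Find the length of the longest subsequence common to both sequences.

3

Let dp[i][j] be the LCS length of the first i values of a and the first j values of b. dp[i][j] = dp[i-1][j-1]+1 when the i-th and j-th values match, else max(dp[i-1][j], dp[i][j-1]).
    ·  8 11  8  9 10
 ·  0  0  0  0  0  0
 8  0  1  1  1  1  1
 5  0  1  1  1  1  1
 8  0  1  1  2  2  2
 7  0  1  1  2  2  2
10  0  1  1  2  2  3
10  0  1  1  2  2  3
 9  0  1  1  2  3  3
dp[7][5] = 3. One LCS (by backtracking along matches): 8, 8, 10.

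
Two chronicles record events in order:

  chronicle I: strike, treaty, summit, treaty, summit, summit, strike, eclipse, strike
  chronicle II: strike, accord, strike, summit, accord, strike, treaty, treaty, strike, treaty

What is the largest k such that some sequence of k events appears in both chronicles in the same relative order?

Pick strike at chronicle I[1]=chronicle II[6] → treaty at chronicle I[2]=chronicle II[7] → treaty at chronicle I[4]=chronicle II[8] → strike at chronicle I[7]=chronicle II[9]; all 4 events appear in both, in order. Since dp[9][10] = 4, nothing longer is possible.

4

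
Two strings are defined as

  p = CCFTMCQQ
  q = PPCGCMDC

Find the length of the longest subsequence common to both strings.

4

Match C at p[1]=q[3], C at p[2]=q[5], M at p[5]=q[6], C at p[6]=q[8] — 4 characters in the same relative order in both. The LCS DP gives dp[8][8] = 4, so this is optimal.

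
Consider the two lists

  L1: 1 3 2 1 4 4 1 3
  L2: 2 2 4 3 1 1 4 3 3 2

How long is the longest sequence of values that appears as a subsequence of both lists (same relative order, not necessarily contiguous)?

4

Pick 1 (L1 #1, L2 #5), then 1 (L1 #4, L2 #6), then 4 (L1 #5, L2 #7), then 3 (L1 #8, L2 #9); all 4 values appear in both, in order, and the DP table's final entry dp[8][10] is also 4, so no common subsequence is longer.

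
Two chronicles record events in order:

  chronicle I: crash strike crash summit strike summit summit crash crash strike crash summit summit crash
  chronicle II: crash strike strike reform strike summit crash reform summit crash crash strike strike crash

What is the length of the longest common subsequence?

9

One common subsequence of length 9: crash [1,1]; then strike [2,3]; then strike [5,5]; then summit [6,6]; then summit [7,9]; then crash [8,10]; then crash [9,11]; then strike [10,13]; then crash [14,14], and the DP table's final entry dp[14][14] is also 9, so no common subsequence is longer.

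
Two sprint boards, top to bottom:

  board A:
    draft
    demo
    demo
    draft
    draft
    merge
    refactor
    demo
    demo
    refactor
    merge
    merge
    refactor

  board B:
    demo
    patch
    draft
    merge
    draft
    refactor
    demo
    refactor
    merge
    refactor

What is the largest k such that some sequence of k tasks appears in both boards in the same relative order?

One common subsequence of length 8: demo (board A #2, board B #1), draft (board A #4, board B #3), draft (board A #5, board B #5), refactor (board A #7, board B #6), demo (board A #9, board B #7), refactor (board A #10, board B #8), merge (board A #12, board B #9), refactor (board A #13, board B #10). Since dp[13][10] = 8, nothing longer is possible.

8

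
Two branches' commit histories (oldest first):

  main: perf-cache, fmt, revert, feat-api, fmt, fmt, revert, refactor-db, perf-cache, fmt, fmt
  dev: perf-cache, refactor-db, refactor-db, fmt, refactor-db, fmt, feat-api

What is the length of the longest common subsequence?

4

One common subsequence of length 4: perf-cache [1,1] → fmt [6,4] → refactor-db [8,5] → fmt [10,6], and the DP table's final entry dp[11][7] is also 4, so no common subsequence is longer.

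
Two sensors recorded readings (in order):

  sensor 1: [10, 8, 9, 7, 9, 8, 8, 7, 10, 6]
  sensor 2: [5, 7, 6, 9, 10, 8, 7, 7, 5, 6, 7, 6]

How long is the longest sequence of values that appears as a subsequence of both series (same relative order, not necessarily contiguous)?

Pick 10 [1,5], then 8 [2,6], then 7 [4,8], then 7 [8,11], then 6 [10,12]; all 5 values appear in both, in order. dp[10][12] = 5 confirms this is the maximum.

5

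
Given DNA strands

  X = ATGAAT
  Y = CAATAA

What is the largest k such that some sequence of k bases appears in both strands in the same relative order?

4

Let dp[i][j] be the LCS length of the first i bases of X and the first j bases of Y. dp[i][j] = dp[i-1][j-1]+1 when the i-th and j-th bases match, else max(dp[i-1][j], dp[i][j-1]).
    ·  C  A  A  T  A  A
 ·  0  0  0  0  0  0  0
 A  0  0  1  1  1  1  1
 T  0  0  1  1  2  2  2
 G  0  0  1  1  2  2  2
 A  0  0  1  2  2  3  3
 A  0  0  1  2  2  3  4
 T  0  0  1  2  3  3  4
dp[6][6] = 4. One LCS (by backtracking along matches): ATAA.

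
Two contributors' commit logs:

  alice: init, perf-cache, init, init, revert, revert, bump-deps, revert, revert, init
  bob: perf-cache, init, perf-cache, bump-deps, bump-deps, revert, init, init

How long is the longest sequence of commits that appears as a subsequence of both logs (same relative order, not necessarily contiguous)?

Pick init [1,2]; then perf-cache [2,3]; then bump-deps [7,5]; then revert [8,6]; then init [10,8]; all 5 commits appear in both, in order. The LCS DP gives dp[10][8] = 5, so this is optimal.

5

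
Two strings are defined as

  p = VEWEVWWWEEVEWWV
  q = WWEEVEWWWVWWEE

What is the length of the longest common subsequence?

One common subsequence of length 9: E [2,3] → E [4,4] → V [5,5] → W [6,7] → W [7,8] → W [8,9] → V [11,10] → W [13,11] → W [14,12]. The LCS DP gives dp[15][14] = 9, so this is optimal.

9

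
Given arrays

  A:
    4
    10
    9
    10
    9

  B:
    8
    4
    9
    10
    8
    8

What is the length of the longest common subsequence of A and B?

3

Match 4 at A[1]=B[2]; then 9 at A[3]=B[3]; then 10 at A[4]=B[4] — 3 values in the same relative order in both. dp[5][6] = 3 confirms this is the maximum.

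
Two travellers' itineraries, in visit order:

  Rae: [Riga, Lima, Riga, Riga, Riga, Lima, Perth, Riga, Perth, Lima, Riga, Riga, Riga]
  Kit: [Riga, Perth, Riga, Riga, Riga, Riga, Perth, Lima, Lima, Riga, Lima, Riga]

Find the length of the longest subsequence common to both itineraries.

9

One common subsequence of length 9: Riga (Rae #1, Kit #1); then Riga (Rae #3, Kit #3); then Riga (Rae #4, Kit #4); then Riga (Rae #5, Kit #5); then Riga (Rae #8, Kit #6); then Perth (Rae #9, Kit #7); then Lima (Rae #10, Kit #9); then Riga (Rae #11, Kit #10); then Riga (Rae #13, Kit #12). The LCS DP gives dp[13][12] = 9, so this is optimal.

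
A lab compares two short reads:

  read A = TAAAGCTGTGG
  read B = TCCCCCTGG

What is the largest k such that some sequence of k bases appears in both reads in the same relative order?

5

Match T (read A #1, read B #1), then C (read A #6, read B #6), then T (read A #9, read B #7), then G (read A #10, read B #8), then G (read A #11, read B #9) — 5 bases in the same relative order in both. dp[11][9] = 5 confirms this is the maximum.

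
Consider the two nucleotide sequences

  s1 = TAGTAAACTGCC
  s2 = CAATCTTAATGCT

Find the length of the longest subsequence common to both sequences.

7

Match T [1,6] → T [4,7] → A [6,8] → A [7,9] → T [9,10] → G [10,11] → C [11,12] — 7 bases in the same relative order in both. The LCS DP gives dp[12][13] = 7, so this is optimal.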